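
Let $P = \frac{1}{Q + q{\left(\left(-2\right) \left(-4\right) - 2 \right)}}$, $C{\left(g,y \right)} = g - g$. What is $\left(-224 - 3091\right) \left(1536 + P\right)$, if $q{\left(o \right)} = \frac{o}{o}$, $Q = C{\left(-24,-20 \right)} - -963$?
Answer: $- \frac{4908537075}{964} \approx -5.0918 \cdot 10^{6}$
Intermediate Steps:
$C{\left(g,y \right)} = 0$
$Q = 963$ ($Q = 0 - -963 = 0 + 963 = 963$)
$q{\left(o \right)} = 1$
$P = \frac{1}{964}$ ($P = \frac{1}{963 + 1} = \frac{1}{964} \approx 0.0010373$)
$\left(-224 - 3091\right) \left(1536 + P\right) = \left(-224 - 3091\right) \left(1536 + \frac{1}{964}\right) = \left(-3315\right) \frac{1480705}{964} = - \frac{4908537075}{964}$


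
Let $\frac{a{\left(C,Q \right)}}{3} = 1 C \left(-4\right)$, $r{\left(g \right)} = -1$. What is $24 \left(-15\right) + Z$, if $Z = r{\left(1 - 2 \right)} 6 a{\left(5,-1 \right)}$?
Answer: $0$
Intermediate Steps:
$a{\left(C,Q \right)} = - 12 C$ ($a{\left(C,Q \right)} = 3 \cdot 1 C \left(-4\right) = 3 C \left(-4\right) = 3 \left(- 4 C\right) = - 12 C$)
$Z = 360$ ($Z = \left(-1\right) 6 \left(\left(-12\right) 5\right) = \left(-6\right) \left(-60\right) = 360$)
$24 \left(-15\right) + Z = 24 \left(-15\right) + 360 = -360 + 360 = 0$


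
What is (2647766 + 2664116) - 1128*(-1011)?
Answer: 6452290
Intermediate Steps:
(2647766 + 2664116) - 1128*(-1011) = 5311882 + 1140408 = 6452290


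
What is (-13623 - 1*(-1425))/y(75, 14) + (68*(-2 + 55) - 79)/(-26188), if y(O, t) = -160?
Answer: 39859653/523760 ≈ 76.103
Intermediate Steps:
(-13623 - 1*(-1425))/y(75, 14) + (68*(-2 + 55) - 79)/(-26188) = (-13623 - 1*(-1425))/(-160) + (68*(-2 + 55) - 79)/(-26188) = (-13623 + 1425)*(-1/160) + (68*53 - 79)*(-1/26188) = -12198*(-1/160) + (3604 - 79)*(-1/26188) = 6099/80 + 3525*(-1/26188) = 6099/80 - 3525/26188 = 39859653/523760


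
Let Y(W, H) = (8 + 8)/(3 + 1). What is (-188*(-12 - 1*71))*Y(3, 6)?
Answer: 62416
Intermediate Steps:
Y(W, H) = 4 (Y(W, H) = 16/4 = 16*(¼) = 4)
(-188*(-12 - 1*71))*Y(3, 6) = -188*(-12 - 1*71)*4 = -188*(-12 - 71)*4 = -188*(-83)*4 = 15604*4 = 62416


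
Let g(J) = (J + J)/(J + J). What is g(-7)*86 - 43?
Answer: 43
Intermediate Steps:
g(J) = 1 (g(J) = (2*J)/((2*J)) = (2*J)*(1/(2*J)) = 1)
g(-7)*86 - 43 = 1*86 - 43 = 86 - 43 = 43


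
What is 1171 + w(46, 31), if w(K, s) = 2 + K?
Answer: 1219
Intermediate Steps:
1171 + w(46, 31) = 1171 + (2 + 46) = 1171 + 48 = 1219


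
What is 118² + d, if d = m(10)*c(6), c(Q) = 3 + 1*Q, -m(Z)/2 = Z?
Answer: 13744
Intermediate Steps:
m(Z) = -2*Z
c(Q) = 3 + Q
d = -180 (d = (-2*10)*(3 + 6) = -20*9 = -180)
118² + d = 118² - 180 = 13924 - 180 = 13744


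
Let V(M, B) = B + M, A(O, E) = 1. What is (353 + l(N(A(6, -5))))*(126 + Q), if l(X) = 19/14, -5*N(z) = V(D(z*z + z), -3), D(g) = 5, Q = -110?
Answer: 39688/7 ≈ 5669.7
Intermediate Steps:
N(z) = -⅖ (N(z) = -(-3 + 5)/5 = -⅕*2 = -⅖)
l(X) = 19/14 (l(X) = 19*(1/14) = 19/14)
(353 + l(N(A(6, -5))))*(126 + Q) = (353 + 19/14)*(126 - 110) = (4961/14)*16 = 39688/7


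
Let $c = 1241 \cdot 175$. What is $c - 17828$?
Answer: $199347$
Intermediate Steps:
$c = 217175$
$c - 17828 = 217175 - 17828 = 199347$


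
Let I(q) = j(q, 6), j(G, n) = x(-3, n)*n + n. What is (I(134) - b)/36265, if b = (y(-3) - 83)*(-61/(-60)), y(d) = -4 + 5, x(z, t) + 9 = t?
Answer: 2141/1087950 ≈ 0.0019679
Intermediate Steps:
x(z, t) = -9 + t
y(d) = 1
j(G, n) = n + n*(-9 + n) (j(G, n) = (-9 + n)*n + n = n*(-9 + n) + n = n + n*(-9 + n))
I(q) = -12 (I(q) = 6*(-8 + 6) = 6*(-2) = -12)
b = -2501/30 (b = (1 - 83)*(-61/(-60)) = -(-5002)*(-1)/60 = -82*61/60 = -2501/30 ≈ -83.367)
(I(134) - b)/36265 = (-12 - 1*(-2501/30))/36265 = (-12 + 2501/30)*(1/36265) = (2141/30)*(1/36265) = 2141/1087950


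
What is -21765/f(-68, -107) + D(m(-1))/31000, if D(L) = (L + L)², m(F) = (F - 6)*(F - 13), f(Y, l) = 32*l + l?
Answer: 33765079/4560875 ≈ 7.4032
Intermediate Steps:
f(Y, l) = 33*l
m(F) = (-13 + F)*(-6 + F) (m(F) = (-6 + F)*(-13 + F) = (-13 + F)*(-6 + F))
D(L) = 4*L² (D(L) = (2*L)² = 4*L²)
-21765/f(-68, -107) + D(m(-1))/31000 = -21765/(33*(-107)) + (4*(78 + (-1)² - 19*(-1))²)/31000 = -21765/(-3531) + (4*(78 + 1 + 19)²)*(1/31000) = -21765*(-1/3531) + (4*98²)*(1/31000) = 7255/1177 + (4*9604)*(1/31000) = 7255/1177 + 38416*(1/31000) = 7255/1177 + 4802/3875 = 33765079/4560875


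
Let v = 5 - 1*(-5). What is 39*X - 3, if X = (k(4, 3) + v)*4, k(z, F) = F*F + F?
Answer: 3429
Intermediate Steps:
k(z, F) = F + F² (k(z, F) = F² + F = F + F²)
v = 10 (v = 5 + 5 = 10)
X = 88 (X = (3*(1 + 3) + 10)*4 = (3*4 + 10)*4 = (12 + 10)*4 = 22*4 = 88)
39*X - 3 = 39*88 - 3 = 3432 - 3 = 3429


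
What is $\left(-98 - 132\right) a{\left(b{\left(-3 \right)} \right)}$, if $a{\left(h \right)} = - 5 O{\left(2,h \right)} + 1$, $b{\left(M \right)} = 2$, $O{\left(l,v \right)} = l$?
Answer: $2070$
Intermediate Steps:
$a{\left(h \right)} = -9$ ($a{\left(h \right)} = \left(-5\right) 2 + 1 = -10 + 1 = -9$)
$\left(-98 - 132\right) a{\left(b{\left(-3 \right)} \right)} = \left(-98 - 132\right) \left(-9\right) = \left(-230\right) \left(-9\right) = 2070$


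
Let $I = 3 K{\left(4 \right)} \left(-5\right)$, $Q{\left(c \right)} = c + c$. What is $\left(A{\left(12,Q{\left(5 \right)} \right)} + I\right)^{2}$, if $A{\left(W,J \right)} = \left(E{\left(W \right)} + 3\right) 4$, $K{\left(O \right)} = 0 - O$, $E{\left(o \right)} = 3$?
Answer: $7056$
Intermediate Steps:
$K{\left(O \right)} = - O$
$Q{\left(c \right)} = 2 c$
$A{\left(W,J \right)} = 24$ ($A{\left(W,J \right)} = \left(3 + 3\right) 4 = 6 \cdot 4 = 24$)
$I = 60$ ($I = 3 \left(\left(-1\right) 4\right) \left(-5\right) = 3 \left(-4\right) \left(-5\right) = \left(-12\right) \left(-5\right) = 60$)
$\left(A{\left(12,Q{\left(5 \right)} \right)} + I\right)^{2} = \left(24 + 60\right)^{2} = 84^{2} = 7056$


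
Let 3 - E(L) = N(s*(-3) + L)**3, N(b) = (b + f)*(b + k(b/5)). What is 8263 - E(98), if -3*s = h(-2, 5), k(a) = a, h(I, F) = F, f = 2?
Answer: 2185864873612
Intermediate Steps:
s = -5/3 (s = -1/3*5 = -5/3 ≈ -1.6667)
N(b) = 6*b*(2 + b)/5 (N(b) = (b + 2)*(b + b/5) = (2 + b)*(b + b*(1/5)) = (2 + b)*(b + b/5) = (2 + b)*(6*b/5) = 6*b*(2 + b)/5)
E(L) = 3 - 216*(5 + L)**3*(7 + L)**3/125 (E(L) = 3 - (6*(-5/3*(-3) + L)*(2 + (-5/3*(-3) + L))/5)**3 = 3 - (6*(5 + L)*(2 + (5 + L))/5)**3 = 3 - (6*(5 + L)*(7 + L)/5)**3 = 3 - 216*(5 + L)**3*(7 + L)**3/125)
8263 - E(98) = 8263 - (3 - 216*(10 + (5 + 98)**2 + 2*98)**3/125) = 8263 - (3 - 216*(10 + 103**2 + 196)**3/125) = 8263 - (3 - 216*(10 + 10609 + 196)**3/125) = 8263 - (3 - 216/125*10815**3) = 8263 - (3 - 216/125*1264968093375) = 8263 - (3 - 2185864865352) = 8263 - 1*(-2185864865349) = 8263 + 2185864865349 = 2185864873612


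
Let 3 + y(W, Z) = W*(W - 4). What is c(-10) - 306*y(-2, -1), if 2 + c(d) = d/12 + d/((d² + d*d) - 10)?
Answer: -314285/114 ≈ -2756.9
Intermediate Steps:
c(d) = -2 + d/12 + d/(-10 + 2*d²) (c(d) = -2 + (d/12 + d/((d² + d*d) - 10)) = -2 + (d*(1/12) + d/((d² + d²) - 10)) = -2 + (d/12 + d/(2*d² - 10)) = -2 + (d/12 + d/(-10 + 2*d²)) = -2 + d/12 + d/(-10 + 2*d²))
y(W, Z) = -3 + W*(-4 + W) (y(W, Z) = -3 + W*(W - 4) = -3 + W*(-4 + W))
c(-10) - 306*y(-2, -1) = (120 - 10 + (-10)³ - 24*(-10)²)/(12*(-5 + (-10)²)) - 306*(-3 + (-2)² - 4*(-2)) = (120 - 10 - 1000 - 24*100)/(12*(-5 + 100)) - 306*(-3 + 4 + 8) = (1/12)*(120 - 10 - 1000 - 2400)/95 - 306*9 = (1/12)*(1/95)*(-3290) - 2754 = -329/114 - 2754 = -314285/114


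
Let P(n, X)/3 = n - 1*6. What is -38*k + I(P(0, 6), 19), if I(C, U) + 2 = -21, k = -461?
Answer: 17495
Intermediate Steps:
P(n, X) = -18 + 3*n (P(n, X) = 3*(n - 1*6) = 3*(n - 6) = 3*(-6 + n) = -18 + 3*n)
I(C, U) = -23 (I(C, U) = -2 - 21 = -23)
-38*k + I(P(0, 6), 19) = -38*(-461) - 23 = 17518 - 23 = 17495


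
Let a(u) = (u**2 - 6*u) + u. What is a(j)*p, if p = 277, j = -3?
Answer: 6648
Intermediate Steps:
a(u) = u**2 - 5*u
a(j)*p = -3*(-5 - 3)*277 = -3*(-8)*277 = 24*277 = 6648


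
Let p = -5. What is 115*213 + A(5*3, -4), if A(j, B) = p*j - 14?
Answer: 24406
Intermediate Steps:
A(j, B) = -14 - 5*j (A(j, B) = -5*j - 14 = -14 - 5*j)
115*213 + A(5*3, -4) = 115*213 + (-14 - 25*3) = 24495 + (-14 - 5*15) = 24495 + (-14 - 75) = 24495 - 89 = 24406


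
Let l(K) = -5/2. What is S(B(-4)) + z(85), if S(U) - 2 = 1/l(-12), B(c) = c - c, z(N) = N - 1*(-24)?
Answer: 553/5 ≈ 110.60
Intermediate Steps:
l(K) = -5/2 (l(K) = -5*½ = -5/2)
z(N) = 24 + N (z(N) = N + 24 = 24 + N)
B(c) = 0
S(U) = 8/5 (S(U) = 2 + 1/(-5/2) = 2 - ⅖ = 8/5)
S(B(-4)) + z(85) = 8/5 + (24 + 85) = 8/5 + 109 = 553/5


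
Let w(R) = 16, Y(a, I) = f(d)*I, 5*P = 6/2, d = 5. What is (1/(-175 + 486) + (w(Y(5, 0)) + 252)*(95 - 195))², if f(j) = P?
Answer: 69468874370401/96721 ≈ 7.1824e+8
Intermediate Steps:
P = ⅗ (P = (6/2)/5 = (6*(½))/5 = (⅕)*3 = ⅗ ≈ 0.60000)
f(j) = ⅗
Y(a, I) = 3*I/5
(1/(-175 + 486) + (w(Y(5, 0)) + 252)*(95 - 195))² = (1/(-175 + 486) + (16 + 252)*(95 - 195))² = (1/311 + 268*(-100))² = (1/311 - 26800)² = (-8334799/311)² = 69468874370401/96721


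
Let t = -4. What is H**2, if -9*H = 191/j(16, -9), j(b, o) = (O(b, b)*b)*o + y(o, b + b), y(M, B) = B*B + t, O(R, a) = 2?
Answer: 36481/43401744 ≈ 0.00084054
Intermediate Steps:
y(M, B) = -4 + B**2 (y(M, B) = B*B - 4 = B**2 - 4 = -4 + B**2)
j(b, o) = -4 + 4*b**2 + 2*b*o (j(b, o) = (2*b)*o + (-4 + (b + b)**2) = 2*b*o + (-4 + (2*b)**2) = 2*b*o + (-4 + 4*b**2) = -4 + 4*b**2 + 2*b*o)
H = -191/6588 (H = -191/(9*(-4 + 4*16**2 + 2*16*(-9))) = -191/(9*(-4 + 4*256 - 288)) = -191/(9*(-4 + 1024 - 288)) = -191/(9*732) = -1/9*191/732 = -191/6588 ≈ -0.028992)
H**2 = (-191/6588)**2 = 36481/43401744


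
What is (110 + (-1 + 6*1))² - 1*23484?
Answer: -10259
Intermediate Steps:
(110 + (-1 + 6*1))² - 1*23484 = (110 + (-1 + 6))² - 23484 = (110 + 5)² - 23484 = 115² - 23484 = 13225 - 23484 = -10259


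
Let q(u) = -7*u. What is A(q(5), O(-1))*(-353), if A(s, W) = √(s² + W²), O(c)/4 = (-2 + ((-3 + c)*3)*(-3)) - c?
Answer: -12355*√17 ≈ -50941.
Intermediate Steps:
O(c) = 100 - 40*c (O(c) = 4*((-2 + ((-3 + c)*3)*(-3)) - c) = 4*((-2 + (-9 + 3*c)*(-3)) - c) = 4*((-2 + (27 - 9*c)) - c) = 4*((25 - 9*c) - c) = 4*(25 - 10*c) = 100 - 40*c)
A(s, W) = √(W² + s²)
A(q(5), O(-1))*(-353) = √((100 - 40*(-1))² + (-7*5)²)*(-353) = √((100 + 40)² + (-35)²)*(-353) = √(140² + 1225)*(-353) = √(19600 + 1225)*(-353) = √20825*(-353) = (35*√17)*(-353) = -12355*√17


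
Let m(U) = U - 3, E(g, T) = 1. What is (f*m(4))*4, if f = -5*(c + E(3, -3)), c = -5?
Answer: 80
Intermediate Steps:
m(U) = -3 + U
f = 20 (f = -5*(-5 + 1) = -5*(-4) = 20)
(f*m(4))*4 = (20*(-3 + 4))*4 = (20*1)*4 = 20*4 = 80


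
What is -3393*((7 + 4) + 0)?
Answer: -37323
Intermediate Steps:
-3393*((7 + 4) + 0) = -3393*(11 + 0) = -3393*11 = -37323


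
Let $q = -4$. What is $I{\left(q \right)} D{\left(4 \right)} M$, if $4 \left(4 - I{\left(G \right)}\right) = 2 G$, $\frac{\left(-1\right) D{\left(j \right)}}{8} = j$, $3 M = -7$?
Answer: $448$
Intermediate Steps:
$M = - \frac{7}{3}$ ($M = \frac{1}{3} \left(-7\right) = - \frac{7}{3} \approx -2.3333$)
$D{\left(j \right)} = - 8 j$
$I{\left(G \right)} = 4 - \frac{G}{2}$ ($I{\left(G \right)} = 4 - \frac{2 G}{4} = 4 - \frac{G}{2}$)
$I{\left(q \right)} D{\left(4 \right)} M = \left(4 - -2\right) \left(\left(-8\right) 4\right) \left(- \frac{7}{3}\right) = \left(4 + 2\right) \left(-32\right) \left(- \frac{7}{3}\right) = 6 \left(-32\right) \left(- \frac{7}{3}\right) = \left(-192\right) \left(- \frac{7}{3}\right) = 448$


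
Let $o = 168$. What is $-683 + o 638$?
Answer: $106501$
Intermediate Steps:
$-683 + o 638 = -683 + 168 \cdot 638 = -683 + 107184 = 106501$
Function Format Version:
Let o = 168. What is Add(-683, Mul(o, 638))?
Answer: 106501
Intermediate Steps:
Add(-683, Mul(o, 638)) = Add(-683, Mul(168, 638)) = Add(-683, 107184) = 106501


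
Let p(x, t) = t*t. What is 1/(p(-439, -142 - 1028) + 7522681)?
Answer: 1/8891581 ≈ 1.1247e-7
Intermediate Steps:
p(x, t) = t²
1/(p(-439, -142 - 1028) + 7522681) = 1/((-142 - 1028)² + 7522681) = 1/((-1170)² + 7522681) = 1/(1368900 + 7522681) = 1/8891581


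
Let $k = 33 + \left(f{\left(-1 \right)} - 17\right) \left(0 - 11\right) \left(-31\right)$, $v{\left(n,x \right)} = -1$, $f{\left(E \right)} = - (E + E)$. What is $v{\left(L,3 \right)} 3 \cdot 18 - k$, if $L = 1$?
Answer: $5028$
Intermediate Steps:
$f{\left(E \right)} = - 2 E$
$k = -5082$ ($k = 33 + \left(\left(-2\right) \left(-1\right) - 17\right) \left(0 - 11\right) \left(-31\right) = 33 + \left(2 - 17\right) \left(-11\right) \left(-31\right) = 33 + \left(-15\right) \left(-11\right) \left(-31\right) = 33 + 165 \left(-31\right) = 33 - 5115 = -5082$)
$v{\left(L,3 \right)} 3 \cdot 18 - k = \left(-1\right) 3 \cdot 18 - -5082 = \left(-3\right) 18 + 5082 = -54 + 5082 = 5028$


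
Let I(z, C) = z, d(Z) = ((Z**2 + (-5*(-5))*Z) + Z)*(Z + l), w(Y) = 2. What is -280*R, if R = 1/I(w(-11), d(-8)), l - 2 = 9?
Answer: -140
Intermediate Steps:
l = 11 (l = 2 + 9 = 11)
d(Z) = (11 + Z)*(Z**2 + 26*Z) (d(Z) = ((Z**2 + (-5*(-5))*Z) + Z)*(Z + 11) = ((Z**2 + 25*Z) + Z)*(11 + Z) = (Z**2 + 26*Z)*(11 + Z) = (11 + Z)*(Z**2 + 26*Z))
R = 1/2 ≈ 0.50000
-280*R = -280*1/2 = -140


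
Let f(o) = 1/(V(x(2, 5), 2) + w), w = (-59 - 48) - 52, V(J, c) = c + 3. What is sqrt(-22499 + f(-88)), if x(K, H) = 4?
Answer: 3*I*sqrt(59287382)/154 ≈ 150.0*I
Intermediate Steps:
V(J, c) = 3 + c
w = -159 (w = -107 - 52 = -159)
f(o) = -1/154 (f(o) = 1/((3 + 2) - 159) = 1/(5 - 159) = 1/(-154) = -1/154)
sqrt(-22499 + f(-88)) = sqrt(-22499 - 1/154) = sqrt(-3464847/154) = 3*I*sqrt(59287382)/154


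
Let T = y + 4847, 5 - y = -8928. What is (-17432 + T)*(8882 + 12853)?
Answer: -79376220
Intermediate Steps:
y = 8933 (y = 5 - 1*(-8928) = 5 + 8928 = 8933)
T = 13780 (T = 8933 + 4847 = 13780)
(-17432 + T)*(8882 + 12853) = (-17432 + 13780)*(8882 + 12853) = -3652*21735 = -79376220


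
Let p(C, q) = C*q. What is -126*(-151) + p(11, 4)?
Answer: 19070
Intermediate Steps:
-126*(-151) + p(11, 4) = -126*(-151) + 11*4 = 19026 + 44 = 19070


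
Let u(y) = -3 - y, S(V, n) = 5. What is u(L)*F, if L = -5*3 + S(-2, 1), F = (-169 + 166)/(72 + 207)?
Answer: -7/93 ≈ -0.075269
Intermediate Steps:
F = -1/93 (F = -3/279 = -3*1/279 = -1/93 ≈ -0.010753)
L = -10 (L = -5*3 + 5 = -15 + 5 = -10)
u(L)*F = (-3 - 1*(-10))*(-1/93) = (-3 + 10)*(-1/93) = 7*(-1/93) = -7/93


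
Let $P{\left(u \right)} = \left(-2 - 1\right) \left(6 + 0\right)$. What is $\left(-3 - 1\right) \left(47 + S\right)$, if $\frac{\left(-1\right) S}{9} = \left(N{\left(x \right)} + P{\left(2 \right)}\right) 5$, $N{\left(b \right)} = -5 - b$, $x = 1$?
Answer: $-4508$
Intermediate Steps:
$P{\left(u \right)} = -18$ ($P{\left(u \right)} = \left(-3\right) 6 = -18$)
$S = 1080$ ($S = - 9 \left(\left(-5 - 1\right) - 18\right) 5 = - 9 \left(-6 - 18\right) 5 = - 9 \left(\left(-24\right) 5\right) = \left(-9\right) \left(-120\right) = 1080$)
$\left(-3 - 1\right) \left(47 + S\right) = \left(-3 - 1\right) \left(47 + 1080\right) = \left(-3 - 1\right) 1127 = \left(-4\right) 1127 = -4508$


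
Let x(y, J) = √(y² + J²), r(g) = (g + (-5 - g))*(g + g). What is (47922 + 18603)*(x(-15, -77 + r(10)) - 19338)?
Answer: -1286460450 + 199575*√3506 ≈ -1.2746e+9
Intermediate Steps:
r(g) = -10*g
x(y, J) = √(J² + y²)
(47922 + 18603)*(x(-15, -77 + r(10)) - 19338) = (47922 + 18603)*(√((-77 - 10*10)² + (-15)²) - 19338) = 66525*(√((-77 - 100)² + 225) - 19338) = 66525*(√((-177)² + 225) - 19338) = 66525*(√(31329 + 225) - 19338) = 66525*(√31554 - 19338) = 66525*(3*√3506 - 19338) = 66525*(-19338 + 3*√3506) = -1286460450 + 199575*√3506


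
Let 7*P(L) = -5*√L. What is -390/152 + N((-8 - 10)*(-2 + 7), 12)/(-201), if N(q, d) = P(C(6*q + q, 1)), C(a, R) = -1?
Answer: -195/76 + 5*I/1407 ≈ -2.5658 + 0.0035537*I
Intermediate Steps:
P(L) = -5*√L/7 (P(L) = (-5*√L)/7 = -5*√L/7)
N(q, d) = -5*I/7
-390/152 + N((-8 - 10)*(-2 + 7), 12)/(-201) = -390/152 - 5*I/7/(-201) = -390*1/152 - 5*I/7*(-1/201) = -195/76 + 5*I/1407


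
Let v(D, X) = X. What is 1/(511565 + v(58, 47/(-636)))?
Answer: 636/325355293 ≈ 1.9548e-6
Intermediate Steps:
1/(511565 + v(58, 47/(-636))) = 1/(511565 + 47/(-636)) = 1/(511565 + 47*(-1/636)) = 1/(511565 - 47/636) = 1/(325355293/636) = 636/325355293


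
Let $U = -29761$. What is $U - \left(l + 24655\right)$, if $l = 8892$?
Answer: $-63308$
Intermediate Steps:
$U - \left(l + 24655\right) = -29761 - \left(8892 + 24655\right) = -29761 - 33547 = -63308$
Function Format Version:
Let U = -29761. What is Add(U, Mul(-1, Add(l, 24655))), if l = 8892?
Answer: -63308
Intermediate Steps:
Add(U, Mul(-1, Add(l, 24655))) = Add(-29761, Mul(-1, Add(8892, 24655))) = Add(-29761, Mul(-1, 33547)) = Add(-29761, -33547) = -63308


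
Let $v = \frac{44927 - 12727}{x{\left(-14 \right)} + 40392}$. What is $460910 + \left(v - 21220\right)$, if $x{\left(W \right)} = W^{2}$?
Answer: $\frac{4461542480}{10147} \approx 4.3969 \cdot 10^{5}$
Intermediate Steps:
$v = \frac{8050}{10147}$ ($v = \frac{44927 - 12727}{\left(-14\right)^{2} + 40392} = \frac{32200}{196 + 40392} = \frac{32200}{40588} = 32200 \cdot \frac{1}{40588} = \frac{8050}{10147} \approx 0.79334$)
$460910 + \left(v - 21220\right) = 460910 + \left(\frac{8050}{10147} - 21220\right) = 460910 - \frac{215311290}{10147} = \frac{4461542480}{10147}$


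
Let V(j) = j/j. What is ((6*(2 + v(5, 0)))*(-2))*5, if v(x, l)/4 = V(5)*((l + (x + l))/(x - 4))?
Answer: -1320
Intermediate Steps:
V(j) = 1
v(x, l) = 4*(x + 2*l)/(-4 + x) (v(x, l) = 4*(1*((l + (x + l))/(x - 4))) = 4*(1*((l + (l + x))/(-4 + x))) = 4*(1*((x + 2*l)/(-4 + x))) = 4*((x + 2*l)/(-4 + x)) = 4*(x + 2*l)/(-4 + x))
((6*(2 + v(5, 0)))*(-2))*5 = ((6*(2 + 4*(5 + 2*0)/(-4 + 5)))*(-2))*5 = ((6*(2 + 4*(5 + 0)/1))*(-2))*5 = ((6*(2 + 4*1*5))*(-2))*5 = ((6*(2 + 20))*(-2))*5 = ((6*22)*(-2))*5 = (132*(-2))*5 = -264*5 = -1320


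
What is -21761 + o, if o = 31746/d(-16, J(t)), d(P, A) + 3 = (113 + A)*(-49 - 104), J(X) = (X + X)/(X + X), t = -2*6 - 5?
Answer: -126550797/5815 ≈ -21763.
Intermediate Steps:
t = -17 (t = -12 - 5 = -17)
J(X) = 1 (J(X) = (2*X)/((2*X)) = (2*X)*(1/(2*X)) = 1)
d(P, A) = -17292 - 153*A (d(P, A) = -3 + (113 + A)*(-49 - 104) = -3 + (113 + A)*(-153) = -3 + (-17289 - 153*A) = -17292 - 153*A)
o = -10582/5815 (o = 31746/(-17292 - 153*1) = 31746/(-17292 - 153) = 31746/(-17445) = 31746*(-1/17445) = -10582/5815 ≈ -1.8198)
-21761 + o = -21761 - 10582/5815 = -126550797/5815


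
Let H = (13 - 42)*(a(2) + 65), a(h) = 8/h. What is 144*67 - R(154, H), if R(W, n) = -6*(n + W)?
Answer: -1434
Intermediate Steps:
H = -2001 (H = (13 - 42)*(8/2 + 65) = -29*(8*(½) + 65) = -29*(4 + 65) = -29*69 = -2001)
R(W, n) = -6*W - 6*n (R(W, n) = -6*(W + n) = -6*W - 6*n)
144*67 - R(154, H) = 144*67 - (-6*154 - 6*(-2001)) = 9648 - (-924 + 12006) = 9648 - 1*11082 = 9648 - 11082 = -1434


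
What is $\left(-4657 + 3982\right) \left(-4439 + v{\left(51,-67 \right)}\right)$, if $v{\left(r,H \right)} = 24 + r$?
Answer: $2945700$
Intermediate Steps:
$\left(-4657 + 3982\right) \left(-4439 + v{\left(51,-67 \right)}\right) = \left(-4657 + 3982\right) \left(-4439 + \left(24 + 51\right)\right) = - 675 \left(-4439 + 75\right) = \left(-675\right) \left(-4364\right) = 2945700$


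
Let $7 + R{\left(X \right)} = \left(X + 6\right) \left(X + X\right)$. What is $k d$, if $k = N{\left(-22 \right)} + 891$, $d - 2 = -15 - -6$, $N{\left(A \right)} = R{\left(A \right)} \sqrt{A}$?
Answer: $-6237 - 4879 i \sqrt{22} \approx -6237.0 - 22885.0 i$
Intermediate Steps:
$R{\left(X \right)} = -7 + 2 X \left(6 + X\right)$ ($R{\left(X \right)} = -7 + \left(X + 6\right) \left(X + X\right) = -7 + \left(6 + X\right) 2 X = -7 + 2 X \left(6 + X\right)$)
$N{\left(A \right)} = \sqrt{A} \left(-7 + 2 A^{2} + 12 A\right)$ ($N{\left(A \right)} = \left(-7 + 2 A^{2} + 12 A\right) \sqrt{A} = \sqrt{A} \left(-7 + 2 A^{2} + 12 A\right)$)
$d = -7$ ($d = 2 - 9 = -7$)
$k = 891 + 697 i \sqrt{22}$ ($k = \sqrt{-22} \left(-7 + 2 \left(-22\right)^{2} + 12 \left(-22\right)\right) + 891 = i \sqrt{22} \left(-7 + 2 \cdot 484 - 264\right) + 891 = i \sqrt{22} \left(-7 + 968 - 264\right) + 891 = i \sqrt{22} \cdot 697 + 891 = 697 i \sqrt{22} + 891 = 891 + 697 i \sqrt{22} \approx 891.0 + 3269.2 i$)
$k d = \left(891 + 697 i \sqrt{22}\right) \left(-7\right) = -6237 - 4879 i \sqrt{22}$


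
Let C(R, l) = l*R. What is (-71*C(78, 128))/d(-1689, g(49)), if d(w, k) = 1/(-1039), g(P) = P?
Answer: 736509696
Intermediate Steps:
C(R, l) = R*l
d(w, k) = -1/1039
(-71*C(78, 128))/d(-1689, g(49)) = (-5538*128)/(-1/1039) = -71*9984*(-1039) = -708864*(-1039) = 736509696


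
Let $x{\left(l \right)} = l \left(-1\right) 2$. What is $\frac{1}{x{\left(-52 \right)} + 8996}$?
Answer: $\frac{1}{9100} \approx 0.00010989$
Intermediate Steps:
$x{\left(l \right)} = - 2 l$ ($x{\left(l \right)} = - l 2 = - 2 l$)
$\frac{1}{x{\left(-52 \right)} + 8996} = \frac{1}{\left(-2\right) \left(-52\right) + 8996} = \frac{1}{104 + 8996} = \frac{1}{9100}$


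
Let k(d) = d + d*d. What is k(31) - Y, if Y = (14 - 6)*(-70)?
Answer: 1552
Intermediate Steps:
k(d) = d + d**2
Y = -560 (Y = 8*(-70) = -560)
k(31) - Y = 31*(1 + 31) - 1*(-560) = 31*32 + 560 = 992 + 560 = 1552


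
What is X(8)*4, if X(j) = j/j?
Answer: 4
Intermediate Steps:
X(j) = 1
X(8)*4 = 1*4 = 4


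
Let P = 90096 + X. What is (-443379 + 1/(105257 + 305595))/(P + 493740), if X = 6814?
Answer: -182163148907/242669733800 ≈ -0.75066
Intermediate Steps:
P = 96910 (P = 90096 + 6814 = 96910)
(-443379 + 1/(105257 + 305595))/(P + 493740) = (-443379 + 1/(105257 + 305595))/(96910 + 493740) = (-443379 + 1/410852)/590650 = (-443379 + 1/410852)*(1/590650) = -182163148907/410852*1/590650 = -182163148907/242669733800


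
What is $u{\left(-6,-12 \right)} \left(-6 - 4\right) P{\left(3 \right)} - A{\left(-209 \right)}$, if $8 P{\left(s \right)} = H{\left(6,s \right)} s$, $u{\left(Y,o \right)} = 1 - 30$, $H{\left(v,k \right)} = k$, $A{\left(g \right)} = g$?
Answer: $\frac{2141}{4} \approx 535.25$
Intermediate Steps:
$u{\left(Y,o \right)} = -29$ ($u{\left(Y,o \right)} = 1 - 30 = -29$)
$P{\left(s \right)} = \frac{s^{2}}{8}$ ($P{\left(s \right)} = \frac{s s}{8} = \frac{s^{2}}{8}$)
$u{\left(-6,-12 \right)} \left(-6 - 4\right) P{\left(3 \right)} - A{\left(-209 \right)} = - 29 \left(-6 - 4\right) \frac{3^{2}}{8} - -209 = - 29 \left(- 10 \cdot \frac{1}{8} \cdot 9\right) + 209 = - 29 \left(\left(-10\right) \frac{9}{8}\right) + 209 = \left(-29\right) \left(- \frac{45}{4}\right) + 209 = \frac{1305}{4} + 209 = \frac{2141}{4}$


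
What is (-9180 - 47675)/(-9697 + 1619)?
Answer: 56855/8078 ≈ 7.0383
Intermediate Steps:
(-9180 - 47675)/(-9697 + 1619) = -56855/(-8078) = -56855*(-1/8078) = 56855/8078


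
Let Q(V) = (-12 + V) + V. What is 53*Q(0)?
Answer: -636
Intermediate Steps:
Q(V) = -12 + 2*V
53*Q(0) = 53*(-12 + 2*0) = 53*(-12 + 0) = 53*(-12) = -636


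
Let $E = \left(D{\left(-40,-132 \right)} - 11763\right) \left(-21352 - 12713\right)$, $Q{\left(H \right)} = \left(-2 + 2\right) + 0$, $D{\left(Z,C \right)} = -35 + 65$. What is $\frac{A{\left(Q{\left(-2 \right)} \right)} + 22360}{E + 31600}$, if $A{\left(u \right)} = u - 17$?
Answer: $\frac{22343}{399716245} \approx 5.5897 \cdot 10^{-5}$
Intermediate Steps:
$D{\left(Z,C \right)} = 30$
$Q{\left(H \right)} = 0$ ($Q{\left(H \right)} = 0 + 0 = 0$)
$A{\left(u \right)} = -17 + u$ ($A{\left(u \right)} = u - 17 = -17 + u$)
$E = 399684645$ ($E = \left(30 - 11763\right) \left(-21352 - 12713\right) = \left(-11733\right) \left(-34065\right) = 399684645$)
$\frac{A{\left(Q{\left(-2 \right)} \right)} + 22360}{E + 31600} = \frac{\left(-17 + 0\right) + 22360}{399684645 + 31600} = \frac{-17 + 22360}{399716245} = 22343 \cdot \frac{1}{399716245} = \frac{22343}{399716245}$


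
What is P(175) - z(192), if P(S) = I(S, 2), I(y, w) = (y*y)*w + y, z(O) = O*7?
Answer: 60081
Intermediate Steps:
z(O) = 7*O
I(y, w) = y + w*y² (I(y, w) = y²*w + y = w*y² + y = y + w*y²)
P(S) = S*(1 + 2*S)
P(175) - z(192) = 175*(1 + 2*175) - 7*192 = 175*(1 + 350) - 1*1344 = 175*351 - 1344 = 61425 - 1344 = 60081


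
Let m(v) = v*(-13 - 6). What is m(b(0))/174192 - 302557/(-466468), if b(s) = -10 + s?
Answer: 347313407/534572328 ≈ 0.64970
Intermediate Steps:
m(v) = -19*v (m(v) = v*(-19) = -19*v)
m(b(0))/174192 - 302557/(-466468) = -19*(-10 + 0)/174192 - 302557/(-466468) = -19*(-10)*(1/174192) - 302557*(-1/466468) = 190*(1/174192) + 302557/466468 = 5/4584 + 302557/466468 = 347313407/534572328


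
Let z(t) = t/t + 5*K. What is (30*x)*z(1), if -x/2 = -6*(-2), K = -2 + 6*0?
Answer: 6480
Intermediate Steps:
K = -2 (K = -2 + 0 = -2)
x = -24 (x = -(-12)*(-2) = -2*12 = -24)
z(t) = -9 (z(t) = t/t + 5*(-2) = 1 - 10 = -9)
(30*x)*z(1) = (30*(-24))*(-9) = -720*(-9) = 6480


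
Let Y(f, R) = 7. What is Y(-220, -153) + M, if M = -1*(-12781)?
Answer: 12788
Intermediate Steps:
M = 12781
Y(-220, -153) + M = 7 + 12781 = 12788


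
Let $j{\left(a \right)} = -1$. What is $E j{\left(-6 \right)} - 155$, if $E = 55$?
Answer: $-210$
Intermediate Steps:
$E j{\left(-6 \right)} - 155 = 55 \left(-1\right) - 155 = -55 - 155 = -210$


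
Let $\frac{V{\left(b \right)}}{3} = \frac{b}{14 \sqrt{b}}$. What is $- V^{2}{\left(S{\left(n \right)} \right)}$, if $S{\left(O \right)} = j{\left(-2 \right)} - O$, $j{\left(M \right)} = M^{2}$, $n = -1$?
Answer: $- \frac{45}{196} \approx -0.22959$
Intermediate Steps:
$S{\left(O \right)} = 4 - O$ ($S{\left(O \right)} = \left(-2\right)^{2} - O = 4 - O$)
$V{\left(b \right)} = \frac{3 \sqrt{b}}{14}$ ($V{\left(b \right)} = 3 \frac{b}{14 \sqrt{b}} = 3 b \frac{1}{14 \sqrt{b}} = 3 \frac{\sqrt{b}}{14} = \frac{3 \sqrt{b}}{14}$)
$- V^{2}{\left(S{\left(n \right)} \right)} = - \left(\frac{3 \sqrt{4 - -1}}{14}\right)^{2} = - \left(\frac{3 \sqrt{4 + 1}}{14}\right)^{2} = - \left(\frac{3 \sqrt{5}}{14}\right)^{2} = \left(-1\right) \frac{45}{196} = - \frac{45}{196}$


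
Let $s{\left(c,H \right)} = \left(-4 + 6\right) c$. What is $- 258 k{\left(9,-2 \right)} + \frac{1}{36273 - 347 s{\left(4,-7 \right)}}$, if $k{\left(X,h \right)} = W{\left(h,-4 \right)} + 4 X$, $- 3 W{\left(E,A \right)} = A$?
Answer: $- \frac{322643103}{33497} \approx -9632.0$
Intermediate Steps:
$W{\left(E,A \right)} = - \frac{A}{3}$
$s{\left(c,H \right)} = 2 c$
$k{\left(X,h \right)} = \frac{4}{3} + 4 X$ ($k{\left(X,h \right)} = \left(- \frac{1}{3}\right) \left(-4\right) + 4 X = \frac{4}{3} + 4 X$)
$- 258 k{\left(9,-2 \right)} + \frac{1}{36273 - 347 s{\left(4,-7 \right)}} = - 258 \left(\frac{4}{3} + 4 \cdot 9\right) + \frac{1}{36273 - 347 \cdot 2 \cdot 4} = - 258 \left(\frac{4}{3} + 36\right) + \frac{1}{36273 - 2776} = \left(-258\right) \frac{112}{3} + \frac{1}{36273 - 2776} = -9632 + \frac{1}{33497} = - \frac{322643103}{33497}$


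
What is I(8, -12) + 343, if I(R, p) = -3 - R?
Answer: 332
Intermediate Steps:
I(8, -12) + 343 = (-3 - 1*8) + 343 = (-3 - 8) + 343 = -11 + 343 = 332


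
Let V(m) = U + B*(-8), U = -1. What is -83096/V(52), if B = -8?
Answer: -83096/63 ≈ -1319.0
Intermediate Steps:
V(m) = 63 (V(m) = -1 - 8*(-8) = -1 + 64 = 63)
-83096/V(52) = -83096/63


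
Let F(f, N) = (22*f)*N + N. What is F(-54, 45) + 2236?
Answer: -51179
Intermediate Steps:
F(f, N) = N + 22*N*f (F(f, N) = 22*N*f + N = N + 22*N*f)
F(-54, 45) + 2236 = 45*(1 + 22*(-54)) + 2236 = 45*(1 - 1188) + 2236 = 45*(-1187) + 2236 = -53415 + 2236 = -51179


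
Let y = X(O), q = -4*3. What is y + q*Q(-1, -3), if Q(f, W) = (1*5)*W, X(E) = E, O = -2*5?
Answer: 170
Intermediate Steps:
q = -12
O = -10
y = -10
Q(f, W) = 5*W
y + q*Q(-1, -3) = -10 - 60*(-3) = -10 - 12*(-15) = -10 + 180 = 170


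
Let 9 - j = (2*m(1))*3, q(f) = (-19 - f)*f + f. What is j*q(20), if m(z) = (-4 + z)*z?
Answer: -20520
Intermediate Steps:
q(f) = f + f*(-19 - f) (q(f) = f*(-19 - f) + f = f + f*(-19 - f))
m(z) = z*(-4 + z)
j = 27 (j = 9 - 2*(1*(-4 + 1))*3 = 9 - 2*(1*(-3))*3 = 9 - 2*(-3)*3 = 9 - (-6)*3 = 9 - 1*(-18) = 9 + 18 = 27)
j*q(20) = 27*(-1*20*(18 + 20)) = 27*(-1*20*38) = 27*(-760) = -20520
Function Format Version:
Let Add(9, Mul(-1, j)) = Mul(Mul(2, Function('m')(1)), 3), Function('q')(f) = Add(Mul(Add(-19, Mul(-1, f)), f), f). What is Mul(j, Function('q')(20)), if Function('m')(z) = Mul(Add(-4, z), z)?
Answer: -20520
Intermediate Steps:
Function('q')(f) = Add(f, Mul(f, Add(-19, Mul(-1, f)))) (Function('q')(f) = Add(Mul(f, Add(-19, Mul(-1, f))), f) = Add(f, Mul(f, Add(-19, Mul(-1, f)))))
Function('m')(z) = Mul(z, Add(-4, z))
j = 27 (j = Add(9, Mul(-1, Mul(Mul(2, Mul(1, Add(-4, 1))), 3))) = Add(9, Mul(-1, Mul(Mul(2, Mul(1, -3)), 3))) = Add(9, Mul(-1, Mul(Mul(2, -3), 3))) = Add(9, Mul(-1, Mul(-6, 3))) = Add(9, Mul(-1, -18)) = Add(9, 18) = 27)
Mul(j, Function('q')(20)) = Mul(27, Mul(-1, 20, Add(18, 20))) = Mul(27, Mul(-1, 20, 38)) = Mul(27, -760) = -20520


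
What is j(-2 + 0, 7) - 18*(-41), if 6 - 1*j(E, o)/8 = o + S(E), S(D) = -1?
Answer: 738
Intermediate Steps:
j(E, o) = 56 - 8*o (j(E, o) = 48 - 8*(o - 1) = 48 - 8*(-1 + o) = 48 + (8 - 8*o) = 56 - 8*o)
j(-2 + 0, 7) - 18*(-41) = (56 - 8*7) - 18*(-41) = (56 - 56) + 738 = 0 + 738 = 738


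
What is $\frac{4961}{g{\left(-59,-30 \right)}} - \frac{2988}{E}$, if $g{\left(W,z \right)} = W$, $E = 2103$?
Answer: $- \frac{3536425}{41359} \approx -85.506$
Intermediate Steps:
$\frac{4961}{g{\left(-59,-30 \right)}} - \frac{2988}{E} = \frac{4961}{-59} - \frac{2988}{2103} = 4961 \left(- \frac{1}{59}\right) - \frac{996}{701} = - \frac{4961}{59} - \frac{996}{701} = - \frac{3536425}{41359}$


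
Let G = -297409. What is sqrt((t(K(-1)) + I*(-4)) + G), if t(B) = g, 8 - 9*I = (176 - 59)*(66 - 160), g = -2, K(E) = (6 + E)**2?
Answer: I*sqrt(2720723)/3 ≈ 549.82*I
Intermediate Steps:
I = 11006/9 (I = 8/9 - (176 - 59)*(66 - 160)/9 = 8/9 - 13*(-94) = 8/9 - 1/9*(-10998) = 8/9 + 1222 = 11006/9 ≈ 1222.9)
t(B) = -2
sqrt((t(K(-1)) + I*(-4)) + G) = sqrt((-2 + (11006/9)*(-4)) - 297409) = sqrt((-2 - 44024/9) - 297409) = sqrt(-44042/9 - 297409) = sqrt(-2720723/9) = I*sqrt(2720723)/3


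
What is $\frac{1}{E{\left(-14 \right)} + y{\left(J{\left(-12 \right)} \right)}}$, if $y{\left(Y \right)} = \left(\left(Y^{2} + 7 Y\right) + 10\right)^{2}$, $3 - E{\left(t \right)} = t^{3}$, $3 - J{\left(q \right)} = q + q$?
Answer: $\frac{1}{863931} \approx 1.1575 \cdot 10^{-6}$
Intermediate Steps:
$J{\left(q \right)} = 3 - 2 q$ ($J{\left(q \right)} = 3 - \left(q + q\right) = 3 - 2 q$)
$E{\left(t \right)} = 3 - t^{3}$
$y{\left(Y \right)} = \left(10 + Y^{2} + 7 Y\right)^{2}$
$\frac{1}{E{\left(-14 \right)} + y{\left(J{\left(-12 \right)} \right)}} = \frac{1}{\left(3 - \left(-14\right)^{3}\right) + \left(10 + \left(3 - -24\right)^{2} + 7 \left(3 - -24\right)\right)^{2}} = \frac{1}{\left(3 - -2744\right) + \left(10 + \left(3 + 24\right)^{2} + 7 \left(3 + 24\right)\right)^{2}} = \frac{1}{\left(3 + 2744\right) + \left(10 + 27^{2} + 7 \cdot 27\right)^{2}} = \frac{1}{2747 + \left(10 + 729 + 189\right)^{2}} = \frac{1}{2747 + 928^{2}} = \frac{1}{2747 + 861184} = \frac{1}{863931}$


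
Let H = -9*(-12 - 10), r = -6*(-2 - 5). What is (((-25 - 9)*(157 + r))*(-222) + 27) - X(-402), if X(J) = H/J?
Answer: 100639326/67 ≈ 1.5021e+6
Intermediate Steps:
r = 42 (r = -6*(-7) = 42)
H = 198 (H = -9*(-22) = 198)
X(J) = 198/J
(((-25 - 9)*(157 + r))*(-222) + 27) - X(-402) = (((-25 - 9)*(157 + 42))*(-222) + 27) - 198/(-402) = (-34*199*(-222) + 27) - 198*(-1)/402 = (-6766*(-222) + 27) - 1*(-33/67) = (1502052 + 27) + 33/67 = 1502079 + 33/67 = 100639326/67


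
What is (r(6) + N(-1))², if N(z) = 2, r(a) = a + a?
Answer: 196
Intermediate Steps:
r(a) = 2*a
(r(6) + N(-1))² = (2*6 + 2)² = (12 + 2)² = 14² = 196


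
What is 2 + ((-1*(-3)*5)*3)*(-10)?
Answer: -448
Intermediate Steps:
2 + ((-1*(-3)*5)*3)*(-10) = 2 + ((3*5)*3)*(-10) = 2 + (15*3)*(-10) = 2 + 45*(-10) = 2 - 450 = -448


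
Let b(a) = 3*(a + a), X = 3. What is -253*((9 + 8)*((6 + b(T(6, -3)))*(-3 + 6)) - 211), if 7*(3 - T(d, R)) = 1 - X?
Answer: -1948859/7 ≈ -2.7841e+5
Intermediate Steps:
T(d, R) = 23/7 (T(d, R) = 3 - (1 - 1*3)/7 = 3 - (1 - 3)/7 = 3 - 1/7*(-2) = 3 + 2/7 = 23/7)
b(a) = 6*a (b(a) = 3*(2*a) = 6*a)
-253*((9 + 8)*((6 + b(T(6, -3)))*(-3 + 6)) - 211) = -253*((9 + 8)*((6 + 6*(23/7))*(-3 + 6)) - 211) = -253*(17*((6 + 138/7)*3) - 211) = -253*(17*((180/7)*3) - 211) = -253*(17*(540/7) - 211) = -253*(9180/7 - 211) = -253*7703/7 = -1948859/7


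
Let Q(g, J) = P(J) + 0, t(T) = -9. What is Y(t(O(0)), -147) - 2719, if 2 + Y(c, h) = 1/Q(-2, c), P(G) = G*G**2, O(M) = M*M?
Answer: -1983610/729 ≈ -2721.0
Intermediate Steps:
O(M) = M**2
P(G) = G**3
Q(g, J) = J**3 (Q(g, J) = J**3 + 0 = J**3)
Y(c, h) = -2 + c**(-3) (Y(c, h) = -2 + 1/(c**3) = -2 + c**(-3))
Y(t(O(0)), -147) - 2719 = (-2 + (-9)**(-3)) - 2719 = (-2 - 1/729) - 2719 = -1459/729 - 2719 = -1983610/729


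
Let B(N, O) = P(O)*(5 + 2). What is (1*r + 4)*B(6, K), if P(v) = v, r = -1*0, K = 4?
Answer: 112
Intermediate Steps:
r = 0
B(N, O) = 7*O (B(N, O) = O*(5 + 2) = O*7 = 7*O)
(1*r + 4)*B(6, K) = (1*0 + 4)*(7*4) = (0 + 4)*28 = 4*28 = 112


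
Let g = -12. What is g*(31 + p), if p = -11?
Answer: -240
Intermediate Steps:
g*(31 + p) = -12*(31 - 11) = -12*20 = -240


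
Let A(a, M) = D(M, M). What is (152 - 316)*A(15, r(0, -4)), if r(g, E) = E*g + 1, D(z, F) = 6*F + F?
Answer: -1148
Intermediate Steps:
D(z, F) = 7*F
r(g, E) = 1 + E*g
A(a, M) = 7*M
(152 - 316)*A(15, r(0, -4)) = (152 - 316)*(7*(1 - 4*0)) = -1148*(1 + 0) = -1148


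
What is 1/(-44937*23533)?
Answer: -1/1057502421 ≈ -9.4562e-10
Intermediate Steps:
1/(-44937*23533) = -1/44937*1/23533 = -1/1057502421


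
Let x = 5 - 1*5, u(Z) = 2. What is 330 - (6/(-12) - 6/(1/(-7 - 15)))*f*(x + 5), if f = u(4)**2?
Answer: -2300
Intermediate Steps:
x = 0 (x = 5 - 5 = 0)
f = 4 (f = 2**2 = 4)
330 - (6/(-12) - 6/(1/(-7 - 15)))*f*(x + 5) = 330 - (6/(-12) - 6/(1/(-7 - 15)))*4*(0 + 5) = 330 - (6*(-1/12) - 6/(1/(-22)))*4*5 = 330 - (-1/2 - 6/(-1/22))*20 = 330 - (-1/2 - 6*(-22))*20 = 330 - (-1/2 + 132)*20 = 330 - 263*20/2 = 330 - 1*2630 = 330 - 2630 = -2300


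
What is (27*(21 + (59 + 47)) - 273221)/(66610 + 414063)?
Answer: -269792/480673 ≈ -0.56128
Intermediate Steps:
(27*(21 + (59 + 47)) - 273221)/(66610 + 414063) = (27*(21 + 106) - 273221)/480673 = (27*127 - 273221)*(1/480673) = (3429 - 273221)*(1/480673) = -269792*1/480673 = -269792/480673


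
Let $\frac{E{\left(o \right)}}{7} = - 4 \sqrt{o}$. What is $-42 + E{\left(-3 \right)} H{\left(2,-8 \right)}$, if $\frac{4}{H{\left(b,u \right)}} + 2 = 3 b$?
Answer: $-42 - 28 i \sqrt{3} \approx -42.0 - 48.497 i$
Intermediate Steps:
$E{\left(o \right)} = - 28 \sqrt{o}$ ($E{\left(o \right)} = 7 \left(- 4 \sqrt{o}\right) = - 28 \sqrt{o}$)
$H{\left(b,u \right)} = \frac{4}{-2 + 3 b}$
$-42 + E{\left(-3 \right)} H{\left(2,-8 \right)} = -42 + - 28 \sqrt{-3} \frac{4}{-2 + 3 \cdot 2} = -42 + - 28 i \sqrt{3} \frac{4}{-2 + 6} = -42 + - 28 i \sqrt{3} \cdot \frac{4}{4} = -42 + - 28 i \sqrt{3} \cdot 4 \cdot \frac{1}{4} = -42 + - 28 i \sqrt{3} \cdot 1 = -42 - 28 i \sqrt{3}$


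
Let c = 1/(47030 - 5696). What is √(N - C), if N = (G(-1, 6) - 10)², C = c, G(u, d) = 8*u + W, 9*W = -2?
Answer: √741146122/1494 ≈ 18.222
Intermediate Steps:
W = -2/9 (W = (⅑)*(-2) = -2/9 ≈ -0.22222)
G(u, d) = -2/9 + 8*u (G(u, d) = 8*u - 2/9 = -2/9 + 8*u)
c = 1/41334 ≈ 2.4193e-5
C = 1/41334 ≈ 2.4193e-5
N = 26896/81 (N = ((-2/9 + 8*(-1)) - 10)² = ((-2/9 - 8) - 10)² = (-74/9 - 10)² = (-164/9)² = 26896/81 ≈ 332.05)
√(N - C) = √(26896/81 - 1*1/41334) = √(26896/81 - 1/41334) = √(370573061/1116018) = √741146122/1494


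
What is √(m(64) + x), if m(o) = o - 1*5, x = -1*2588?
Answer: 3*I*√281 ≈ 50.289*I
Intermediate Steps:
x = -2588
m(o) = -5 + o (m(o) = o - 5 = -5 + o)
√(m(64) + x) = √((-5 + 64) - 2588) = √(59 - 2588) = √(-2529) = 3*I*√281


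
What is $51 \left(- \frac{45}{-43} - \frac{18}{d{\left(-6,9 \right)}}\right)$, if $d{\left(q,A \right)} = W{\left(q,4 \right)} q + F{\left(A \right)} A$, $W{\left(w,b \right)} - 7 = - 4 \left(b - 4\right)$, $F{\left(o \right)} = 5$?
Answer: $- \frac{10863}{43} \approx -252.63$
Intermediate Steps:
$W{\left(w,b \right)} = 23 - 4 b$ ($W{\left(w,b \right)} = 7 - 4 \left(b - 4\right) = 7 - 4 \left(-4 + b\right) = 7 - \left(-16 + 4 b\right) = 23 - 4 b$)
$d{\left(q,A \right)} = 5 A + 7 q$ ($d{\left(q,A \right)} = \left(23 - 16\right) q + 5 A = 7 q + 5 A = 5 A + 7 q$)
$51 \left(- \frac{45}{-43} - \frac{18}{d{\left(-6,9 \right)}}\right) = 51 \left(- \frac{45}{-43} - \frac{18}{5 \cdot 9 + 7 \left(-6\right)}\right) = 51 \left(\left(-45\right) \left(- \frac{1}{43}\right) - \frac{18}{45 - 42}\right) = 51 \left(\frac{45}{43} - \frac{18}{3}\right) = 51 \left(\frac{45}{43} - 6\right) = 51 \left(- \frac{213}{43}\right) = - \frac{10863}{43}$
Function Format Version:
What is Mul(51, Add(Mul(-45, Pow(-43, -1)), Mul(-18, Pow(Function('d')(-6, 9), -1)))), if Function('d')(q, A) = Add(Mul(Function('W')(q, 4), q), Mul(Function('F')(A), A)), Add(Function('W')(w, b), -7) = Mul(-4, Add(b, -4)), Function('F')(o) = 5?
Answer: Rational(-10863, 43) ≈ -252.63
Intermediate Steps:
Function('W')(w, b) = Add(23, Mul(-4, b)) (Function('W')(w, b) = Add(7, Mul(-4, Add(b, -4))) = Add(7, Mul(-4, Add(-4, b))) = Add(7, Add(16, Mul(-4, b))) = Add(23, Mul(-4, b)))
Function('d')(q, A) = Add(Mul(5, A), Mul(7, q)) (Function('d')(q, A) = Add(Mul(Add(23, Mul(-4, 4)), q), Mul(5, A)) = Add(Mul(Add(23, -16), q), Mul(5, A)) = Add(Mul(7, q), Mul(5, A)) = Add(Mul(5, A), Mul(7, q)))
Mul(51, Add(Mul(-45, Pow(-43, -1)), Mul(-18, Pow(Function('d')(-6, 9), -1)))) = Mul(51, Add(Mul(-45, Pow(-43, -1)), Mul(-18, Pow(Add(Mul(5, 9), Mul(7, -6)), -1)))) = Mul(51, Add(Mul(-45, Rational(-1, 43)), Mul(-18, Pow(Add(45, -42), -1)))) = Mul(51, Add(Rational(45, 43), Mul(-18, Pow(3, -1)))) = Mul(51, Add(Rational(45, 43), Mul(-18, Rational(1, 3)))) = Mul(51, Add(Rational(45, 43), -6)) = Mul(51, Rational(-213, 43)) = Rational(-10863, 43)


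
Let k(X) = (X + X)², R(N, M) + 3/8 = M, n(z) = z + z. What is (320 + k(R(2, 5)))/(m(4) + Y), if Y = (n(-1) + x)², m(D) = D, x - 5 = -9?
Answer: 6489/640 ≈ 10.139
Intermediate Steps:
n(z) = 2*z
x = -4 (x = 5 - 9 = -4)
R(N, M) = -3/8 + M
Y = 36 (Y = (2*(-1) - 4)² = (-2 - 4)² = (-6)² = 36)
k(X) = 4*X² (k(X) = (2*X)² = 4*X²)
(320 + k(R(2, 5)))/(m(4) + Y) = (320 + 4*(-3/8 + 5)²)/(4 + 36) = (320 + 4*(37/8)²)/40 = (320 + 4*(1369/64))*(1/40) = (320 + 1369/16)*(1/40) = (6489/16)*(1/40) = 6489/640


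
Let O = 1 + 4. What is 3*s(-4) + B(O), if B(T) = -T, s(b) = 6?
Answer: 13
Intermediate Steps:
O = 5
3*s(-4) + B(O) = 3*6 - 1*5 = 18 - 5 = 13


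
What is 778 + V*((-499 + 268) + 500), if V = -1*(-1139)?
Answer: 307169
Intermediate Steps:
V = 1139
778 + V*((-499 + 268) + 500) = 778 + 1139*((-499 + 268) + 500) = 778 + 1139*(-231 + 500) = 778 + 1139*269 = 778 + 306391 = 307169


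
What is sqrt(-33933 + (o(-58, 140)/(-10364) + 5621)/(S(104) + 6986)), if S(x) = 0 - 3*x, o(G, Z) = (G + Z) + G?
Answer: I*sqrt(10146557207441840078)/17292334 ≈ 184.21*I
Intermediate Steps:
o(G, Z) = Z + 2*G
S(x) = -3*x
sqrt(-33933 + (o(-58, 140)/(-10364) + 5621)/(S(104) + 6986)) = sqrt(-33933 + ((140 + 2*(-58))/(-10364) + 5621)/(-3*104 + 6986)) = sqrt(-33933 + ((140 - 116)*(-1/10364) + 5621)/(-312 + 6986)) = sqrt(-33933 + (24*(-1/10364) + 5621)/6674) = sqrt(-33933 + (-6/2591 + 5621)*(1/6674)) = sqrt(-33933 + (14564005/2591)*(1/6674)) = sqrt(-33933 + 14564005/17292334) = sqrt(-586766205617/17292334) = I*sqrt(10146557207441840078)/17292334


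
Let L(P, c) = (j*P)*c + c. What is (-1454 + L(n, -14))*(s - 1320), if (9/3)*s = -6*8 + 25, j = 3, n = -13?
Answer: 3672326/3 ≈ 1.2241e+6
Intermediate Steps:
L(P, c) = c + 3*P*c (L(P, c) = (3*P)*c + c = 3*P*c + c = c + 3*P*c)
s = -23/3 (s = (-6*8 + 25)/3 = (-48 + 25)/3 = (⅓)*(-23) = -23/3 ≈ -7.6667)
(-1454 + L(n, -14))*(s - 1320) = (-1454 - 14*(1 + 3*(-13)))*(-23/3 - 1320) = (-1454 - 14*(1 - 39))*(-3983/3) = (-1454 - 14*(-38))*(-3983/3) = (-1454 + 532)*(-3983/3) = -922*(-3983/3) = 3672326/3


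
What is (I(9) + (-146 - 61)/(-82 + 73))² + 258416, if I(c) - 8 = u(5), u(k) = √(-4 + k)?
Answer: 259440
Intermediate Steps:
I(c) = 9 (I(c) = 8 + √(-4 + 5) = 8 + √1 = 8 + 1 = 9)
(I(9) + (-146 - 61)/(-82 + 73))² + 258416 = (9 + (-146 - 61)/(-82 + 73))² + 258416 = (9 - 207/(-9))² + 258416 = (9 - 207*(-⅑))² + 258416 = (9 + 23)² + 258416 = 32² + 258416 = 1024 + 258416 = 259440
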